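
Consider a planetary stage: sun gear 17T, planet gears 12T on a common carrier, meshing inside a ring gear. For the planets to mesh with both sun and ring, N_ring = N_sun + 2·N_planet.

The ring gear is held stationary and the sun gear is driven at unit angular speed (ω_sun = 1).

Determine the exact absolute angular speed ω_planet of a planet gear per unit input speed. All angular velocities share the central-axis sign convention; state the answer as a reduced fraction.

-17/24

N_ring = 17 + 2·12 = 41
17(ω_s−ω_c) = −41(ω_r−ω_c),  ω_r=0, ω_s=1
17(1−ω_c) = −41(0−ω_c)  ⇒  58ω_c = 17  ⇒  ω_c = 17/58
sun–planet: 17·(1−17/58) = −12·(ω_p−ω_c)  ⇒  ω_p−ω_c = −(17/12)·(41/58) = -697/696
ω_p = 17/58 − 697/696 = -17/24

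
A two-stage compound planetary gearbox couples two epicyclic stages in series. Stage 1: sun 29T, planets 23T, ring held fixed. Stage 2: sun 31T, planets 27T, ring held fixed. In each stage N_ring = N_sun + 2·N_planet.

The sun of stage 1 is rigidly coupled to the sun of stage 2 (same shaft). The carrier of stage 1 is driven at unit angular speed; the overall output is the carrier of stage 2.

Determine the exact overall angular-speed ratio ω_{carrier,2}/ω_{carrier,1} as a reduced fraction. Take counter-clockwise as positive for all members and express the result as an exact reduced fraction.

806/841

Stage 1: N_ring = 29 + 2·23 = 75
Stage 1: 29(ω_s−ω_c) = −75(ω_r−ω_c),  ω_r=0, ω_c=1
Stage 1: ω_s = 1 − (75/29)(0−1) = 104/29
  ⇒ ω_s¹/ω_c¹ = 104/29
Stage 2: N_ring = 31 + 2·27 = 85
Stage 2: 31(ω_s−ω_c) = −85(ω_r−ω_c),  ω_r=0, ω_s=1
Stage 2: 31(1−ω_c) = −85(0−ω_c)  ⇒  116ω_c = 31  ⇒  ω_c = 31/116
  ⇒ ω_c²/ω_s² = 31/116
Coupling ω_s² = ω_s¹ ⇒ overall = 104/29 × 31/116 = 806/841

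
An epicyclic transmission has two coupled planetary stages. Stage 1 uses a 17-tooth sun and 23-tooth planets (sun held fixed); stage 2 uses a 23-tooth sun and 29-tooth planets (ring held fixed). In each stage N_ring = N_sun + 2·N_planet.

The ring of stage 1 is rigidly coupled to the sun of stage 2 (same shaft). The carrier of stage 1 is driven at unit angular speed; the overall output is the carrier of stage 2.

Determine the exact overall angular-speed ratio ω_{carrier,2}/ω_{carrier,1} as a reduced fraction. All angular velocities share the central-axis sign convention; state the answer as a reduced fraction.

Stage 1: N_ring = 17 + 2·23 = 63
Stage 1: 17(ω_s−ω_c) = −63(ω_r−ω_c),  ω_s=0, ω_c=1
Stage 1: ω_r = 1 − (17/63)(0−1) = 80/63
  ⇒ ω_r¹/ω_c¹ = 80/63
Stage 2: N_ring = 23 + 2·29 = 81
Stage 2: 23(ω_s−ω_c) = −81(ω_r−ω_c),  ω_r=0, ω_s=1
Stage 2: 23(1−ω_c) = −81(0−ω_c)  ⇒  104ω_c = 23  ⇒  ω_c = 23/104
  ⇒ ω_c²/ω_s² = 23/104
Coupling ω_s² = ω_r¹ ⇒ overall = 80/63 × 23/104 = 230/819

230/819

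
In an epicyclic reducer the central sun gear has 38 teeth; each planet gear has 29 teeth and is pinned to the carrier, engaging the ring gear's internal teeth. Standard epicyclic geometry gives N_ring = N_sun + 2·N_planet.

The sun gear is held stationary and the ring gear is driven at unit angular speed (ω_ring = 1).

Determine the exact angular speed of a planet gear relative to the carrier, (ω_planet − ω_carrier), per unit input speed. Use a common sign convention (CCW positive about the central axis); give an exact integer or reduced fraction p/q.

N_ring = 38 + 2·29 = 96
38(ω_s−ω_c) = −96(ω_r−ω_c),  ω_s=0, ω_r=1
38(0−ω_c) = −96(1−ω_c)  ⇒  134ω_c = 96  ⇒  ω_c = 48/67
sun–planet: 38·(0−48/67) = −29·(ω_p−ω_c)  ⇒  ω_p−ω_c = −(38/29)·(-48/67) = 1824/1943

1824/1943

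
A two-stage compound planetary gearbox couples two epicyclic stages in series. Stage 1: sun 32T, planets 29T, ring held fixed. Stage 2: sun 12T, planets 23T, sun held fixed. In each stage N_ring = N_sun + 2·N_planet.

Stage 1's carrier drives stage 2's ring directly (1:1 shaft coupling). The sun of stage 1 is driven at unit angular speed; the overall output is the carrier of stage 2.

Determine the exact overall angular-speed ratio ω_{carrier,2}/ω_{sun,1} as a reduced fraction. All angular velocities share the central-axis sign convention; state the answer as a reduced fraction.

464/2135

Stage 1: N_ring = 32 + 2·29 = 90
Stage 1: 32(ω_s−ω_c) = −90(ω_r−ω_c),  ω_r=0, ω_s=1
Stage 1: 32(1−ω_c) = −90(0−ω_c)  ⇒  122ω_c = 32  ⇒  ω_c = 16/61
  ⇒ ω_c¹/ω_s¹ = 16/61
Stage 2: N_ring = 12 + 2·23 = 58
Stage 2: 12(ω_s−ω_c) = −58(ω_r−ω_c),  ω_s=0, ω_r=1
Stage 2: 12(0−ω_c) = −58(1−ω_c)  ⇒  70ω_c = 58  ⇒  ω_c = 29/35
  ⇒ ω_c²/ω_r² = 29/35
Coupling ω_r² = ω_c¹ ⇒ overall = 16/61 × 29/35 = 464/2135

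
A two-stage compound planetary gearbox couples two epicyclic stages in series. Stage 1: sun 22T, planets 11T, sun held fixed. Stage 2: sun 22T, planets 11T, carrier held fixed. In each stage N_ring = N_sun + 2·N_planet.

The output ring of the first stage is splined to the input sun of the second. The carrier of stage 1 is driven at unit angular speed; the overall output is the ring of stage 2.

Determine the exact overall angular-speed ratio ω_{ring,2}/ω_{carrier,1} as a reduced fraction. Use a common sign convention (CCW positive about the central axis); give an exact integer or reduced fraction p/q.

-3/4

Stage 1: N_ring = 22 + 2·11 = 44
Stage 1: 22(ω_s−ω_c) = −44(ω_r−ω_c),  ω_s=0, ω_c=1
Stage 1: ω_r = 1 − (22/44)(0−1) = 3/2
  ⇒ ω_r¹/ω_c¹ = 3/2
Stage 2: N_ring = 22 + 2·11 = 44
Stage 2: 22(ω_s−ω_c) = −44(ω_r−ω_c),  ω_c=0, ω_s=1
Stage 2: ω_r = 0 − (22/44)(1−0) = -1/2
  ⇒ ω_r²/ω_s² = -1/2
Coupling ω_s² = ω_r¹ ⇒ overall = 3/2 × -1/2 = -3/4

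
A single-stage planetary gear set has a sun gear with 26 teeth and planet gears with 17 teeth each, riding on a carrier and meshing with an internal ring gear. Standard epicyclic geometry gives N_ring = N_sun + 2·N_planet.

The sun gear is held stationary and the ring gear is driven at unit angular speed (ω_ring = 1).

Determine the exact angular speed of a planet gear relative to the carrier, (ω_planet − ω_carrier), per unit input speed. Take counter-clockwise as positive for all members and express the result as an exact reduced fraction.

780/731

N_ring = 26 + 2·17 = 60
26(ω_s−ω_c) = −60(ω_r−ω_c),  ω_s=0, ω_r=1
26(0−ω_c) = −60(1−ω_c)  ⇒  86ω_c = 60  ⇒  ω_c = 30/43
sun–planet: 26·(0−30/43) = −17·(ω_p−ω_c)  ⇒  ω_p−ω_c = −(26/17)·(-30/43) = 780/731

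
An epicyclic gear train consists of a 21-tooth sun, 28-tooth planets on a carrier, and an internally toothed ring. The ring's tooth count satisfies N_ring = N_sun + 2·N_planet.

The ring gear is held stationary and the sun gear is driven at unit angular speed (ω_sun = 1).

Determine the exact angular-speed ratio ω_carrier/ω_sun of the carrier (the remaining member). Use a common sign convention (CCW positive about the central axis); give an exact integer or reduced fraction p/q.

3/14

N_ring = 21 + 2·28 = 77
21(ω_s−ω_c) = −77(ω_r−ω_c),  ω_r=0, ω_s=1
21(1−ω_c) = −77(0−ω_c)  ⇒  98ω_c = 21  ⇒  ω_c = 3/14
ω_c/ω_s = 3/14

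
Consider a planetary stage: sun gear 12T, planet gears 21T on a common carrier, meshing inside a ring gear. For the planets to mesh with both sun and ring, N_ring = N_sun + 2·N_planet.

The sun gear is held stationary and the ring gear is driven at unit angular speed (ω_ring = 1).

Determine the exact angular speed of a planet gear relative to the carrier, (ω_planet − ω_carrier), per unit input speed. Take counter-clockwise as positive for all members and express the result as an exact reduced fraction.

36/77

N_ring = 12 + 2·21 = 54
12(ω_s−ω_c) = −54(ω_r−ω_c),  ω_s=0, ω_r=1
12(0−ω_c) = −54(1−ω_c)  ⇒  66ω_c = 54  ⇒  ω_c = 9/11
sun–planet: 12·(0−9/11) = −21·(ω_p−ω_c)  ⇒  ω_p−ω_c = −(12/21)·(-9/11) = 36/77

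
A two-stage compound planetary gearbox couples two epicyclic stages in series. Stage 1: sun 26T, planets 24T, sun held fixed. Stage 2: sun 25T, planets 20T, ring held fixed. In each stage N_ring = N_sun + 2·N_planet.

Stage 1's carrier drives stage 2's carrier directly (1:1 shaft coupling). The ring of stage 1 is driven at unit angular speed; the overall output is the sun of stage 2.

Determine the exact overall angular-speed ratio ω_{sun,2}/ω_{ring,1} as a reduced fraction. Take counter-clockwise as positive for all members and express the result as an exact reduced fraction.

Stage 1: N_ring = 26 + 2·24 = 74
Stage 1: 26(ω_s−ω_c) = −74(ω_r−ω_c),  ω_s=0, ω_r=1
Stage 1: 26(0−ω_c) = −74(1−ω_c)  ⇒  100ω_c = 74  ⇒  ω_c = 37/50
  ⇒ ω_c¹/ω_r¹ = 37/50
Stage 2: N_ring = 25 + 2·20 = 65
Stage 2: 25(ω_s−ω_c) = −65(ω_r−ω_c),  ω_r=0, ω_c=1
Stage 2: ω_s = 1 − (65/25)(0−1) = 18/5
  ⇒ ω_s²/ω_c² = 18/5
Coupling ω_c² = ω_c¹ ⇒ overall = 37/50 × 18/5 = 333/125

333/125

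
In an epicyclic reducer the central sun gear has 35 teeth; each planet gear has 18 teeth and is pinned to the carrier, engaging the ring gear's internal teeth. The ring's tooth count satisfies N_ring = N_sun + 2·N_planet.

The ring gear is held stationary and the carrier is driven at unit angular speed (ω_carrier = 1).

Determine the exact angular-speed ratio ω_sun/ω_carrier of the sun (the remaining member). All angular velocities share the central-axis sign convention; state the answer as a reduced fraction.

106/35

N_ring = 35 + 2·18 = 71
35(ω_s−ω_c) = −71(ω_r−ω_c),  ω_r=0, ω_c=1
ω_s = 1 − (71/35)(0−1) = 106/35
ω_s/ω_c = 106/35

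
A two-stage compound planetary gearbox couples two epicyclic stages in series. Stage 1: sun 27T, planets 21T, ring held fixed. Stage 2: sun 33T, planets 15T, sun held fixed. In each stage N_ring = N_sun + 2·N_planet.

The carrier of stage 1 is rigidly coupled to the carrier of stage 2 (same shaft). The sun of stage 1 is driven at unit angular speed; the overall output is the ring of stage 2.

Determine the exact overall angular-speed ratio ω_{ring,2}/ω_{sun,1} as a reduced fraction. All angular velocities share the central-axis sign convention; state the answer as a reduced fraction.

Stage 1: N_ring = 27 + 2·21 = 69
Stage 1: 27(ω_s−ω_c) = −69(ω_r−ω_c),  ω_r=0, ω_s=1
Stage 1: 27(1−ω_c) = −69(0−ω_c)  ⇒  96ω_c = 27  ⇒  ω_c = 9/32
  ⇒ ω_c¹/ω_s¹ = 9/32
Stage 2: N_ring = 33 + 2·15 = 63
Stage 2: 33(ω_s−ω_c) = −63(ω_r−ω_c),  ω_s=0, ω_c=1
Stage 2: ω_r = 1 − (33/63)(0−1) = 32/21
  ⇒ ω_r²/ω_c² = 32/21
Coupling ω_c² = ω_c¹ ⇒ overall = 9/32 × 32/21 = 3/7

3/7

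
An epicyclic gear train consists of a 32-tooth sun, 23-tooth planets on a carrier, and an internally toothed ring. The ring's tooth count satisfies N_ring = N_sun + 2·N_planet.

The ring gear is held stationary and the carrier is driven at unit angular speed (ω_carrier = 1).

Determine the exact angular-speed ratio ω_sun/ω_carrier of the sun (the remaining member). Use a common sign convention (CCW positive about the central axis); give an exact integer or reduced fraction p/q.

N_ring = 32 + 2·23 = 78
32(ω_s−ω_c) = −78(ω_r−ω_c),  ω_r=0, ω_c=1
ω_s = 1 − (78/32)(0−1) = 55/16
ω_s/ω_c = 55/16

55/16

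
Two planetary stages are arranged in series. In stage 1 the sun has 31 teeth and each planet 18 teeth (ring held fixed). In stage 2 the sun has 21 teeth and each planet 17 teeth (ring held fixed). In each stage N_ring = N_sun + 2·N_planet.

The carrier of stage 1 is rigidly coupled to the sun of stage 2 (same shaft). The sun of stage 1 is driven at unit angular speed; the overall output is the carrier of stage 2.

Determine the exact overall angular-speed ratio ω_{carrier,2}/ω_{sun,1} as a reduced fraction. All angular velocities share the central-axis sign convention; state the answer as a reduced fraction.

Stage 1: N_ring = 31 + 2·18 = 67
Stage 1: 31(ω_s−ω_c) = −67(ω_r−ω_c),  ω_r=0, ω_s=1
Stage 1: 31(1−ω_c) = −67(0−ω_c)  ⇒  98ω_c = 31  ⇒  ω_c = 31/98
  ⇒ ω_c¹/ω_s¹ = 31/98
Stage 2: N_ring = 21 + 2·17 = 55
Stage 2: 21(ω_s−ω_c) = −55(ω_r−ω_c),  ω_r=0, ω_s=1
Stage 2: 21(1−ω_c) = −55(0−ω_c)  ⇒  76ω_c = 21  ⇒  ω_c = 21/76
  ⇒ ω_c²/ω_s² = 21/76
Coupling ω_s² = ω_c¹ ⇒ overall = 31/98 × 21/76 = 93/1064

93/1064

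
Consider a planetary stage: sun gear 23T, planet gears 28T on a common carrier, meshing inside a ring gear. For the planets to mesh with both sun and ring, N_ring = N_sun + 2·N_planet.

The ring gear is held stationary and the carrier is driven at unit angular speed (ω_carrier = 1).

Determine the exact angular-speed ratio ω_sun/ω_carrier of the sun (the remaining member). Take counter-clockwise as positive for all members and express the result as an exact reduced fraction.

102/23

N_ring = 23 + 2·28 = 79
23(ω_s−ω_c) = −79(ω_r−ω_c),  ω_r=0, ω_c=1
ω_s = 1 − (79/23)(0−1) = 102/23
ω_s/ω_c = 102/23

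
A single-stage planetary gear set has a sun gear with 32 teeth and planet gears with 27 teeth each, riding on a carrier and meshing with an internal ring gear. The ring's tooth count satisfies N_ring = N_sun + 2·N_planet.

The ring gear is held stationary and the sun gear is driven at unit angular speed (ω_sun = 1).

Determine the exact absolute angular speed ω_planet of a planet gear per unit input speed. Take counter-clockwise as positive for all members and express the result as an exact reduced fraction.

N_ring = 32 + 2·27 = 86
32(ω_s−ω_c) = −86(ω_r−ω_c),  ω_r=0, ω_s=1
32(1−ω_c) = −86(0−ω_c)  ⇒  118ω_c = 32  ⇒  ω_c = 16/59
sun–planet: 32·(1−16/59) = −27·(ω_p−ω_c)  ⇒  ω_p−ω_c = −(32/27)·(43/59) = -1376/1593
ω_p = 16/59 − 1376/1593 = -16/27

-16/27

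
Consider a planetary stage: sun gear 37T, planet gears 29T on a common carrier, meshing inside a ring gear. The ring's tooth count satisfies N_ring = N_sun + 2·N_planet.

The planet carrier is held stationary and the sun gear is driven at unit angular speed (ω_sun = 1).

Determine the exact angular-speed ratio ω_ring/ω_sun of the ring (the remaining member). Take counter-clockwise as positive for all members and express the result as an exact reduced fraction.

N_ring = 37 + 2·29 = 95
37(ω_s−ω_c) = −95(ω_r−ω_c),  ω_c=0, ω_s=1
ω_r = 0 − (37/95)(1−0) = -37/95
ω_r/ω_s = -37/95

-37/95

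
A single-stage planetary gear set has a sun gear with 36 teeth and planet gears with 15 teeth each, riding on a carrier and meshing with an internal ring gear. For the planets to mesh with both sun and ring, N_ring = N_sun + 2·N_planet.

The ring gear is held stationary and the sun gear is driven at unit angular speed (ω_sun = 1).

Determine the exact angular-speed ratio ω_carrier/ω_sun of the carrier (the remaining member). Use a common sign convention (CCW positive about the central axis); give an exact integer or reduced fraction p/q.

N_ring = 36 + 2·15 = 66
36(ω_s−ω_c) = −66(ω_r−ω_c),  ω_r=0, ω_s=1
36(1−ω_c) = −66(0−ω_c)  ⇒  102ω_c = 36  ⇒  ω_c = 6/17
ω_c/ω_s = 6/17

6/17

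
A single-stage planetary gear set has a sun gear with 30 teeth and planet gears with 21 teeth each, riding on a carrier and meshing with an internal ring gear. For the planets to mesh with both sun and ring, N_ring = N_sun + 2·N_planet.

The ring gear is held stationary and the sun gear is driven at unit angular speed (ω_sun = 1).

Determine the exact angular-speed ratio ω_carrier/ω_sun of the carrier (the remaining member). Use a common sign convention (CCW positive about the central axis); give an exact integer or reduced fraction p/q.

N_ring = 30 + 2·21 = 72
30(ω_s−ω_c) = −72(ω_r−ω_c),  ω_r=0, ω_s=1
30(1−ω_c) = −72(0−ω_c)  ⇒  102ω_c = 30  ⇒  ω_c = 5/17
ω_c/ω_s = 5/17

5/17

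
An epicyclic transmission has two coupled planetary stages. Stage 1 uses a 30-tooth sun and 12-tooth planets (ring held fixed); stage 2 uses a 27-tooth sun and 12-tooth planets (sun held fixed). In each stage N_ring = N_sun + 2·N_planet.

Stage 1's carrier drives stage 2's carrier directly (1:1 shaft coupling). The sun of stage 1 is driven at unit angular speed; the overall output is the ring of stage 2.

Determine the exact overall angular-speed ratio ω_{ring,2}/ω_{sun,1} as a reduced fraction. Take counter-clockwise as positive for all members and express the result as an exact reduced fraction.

Stage 1: N_ring = 30 + 2·12 = 54
Stage 1: 30(ω_s−ω_c) = −54(ω_r−ω_c),  ω_r=0, ω_s=1
Stage 1: 30(1−ω_c) = −54(0−ω_c)  ⇒  84ω_c = 30  ⇒  ω_c = 5/14
  ⇒ ω_c¹/ω_s¹ = 5/14
Stage 2: N_ring = 27 + 2·12 = 51
Stage 2: 27(ω_s−ω_c) = −51(ω_r−ω_c),  ω_s=0, ω_c=1
Stage 2: ω_r = 1 − (27/51)(0−1) = 26/17
  ⇒ ω_r²/ω_c² = 26/17
Coupling ω_c² = ω_c¹ ⇒ overall = 5/14 × 26/17 = 65/119

65/119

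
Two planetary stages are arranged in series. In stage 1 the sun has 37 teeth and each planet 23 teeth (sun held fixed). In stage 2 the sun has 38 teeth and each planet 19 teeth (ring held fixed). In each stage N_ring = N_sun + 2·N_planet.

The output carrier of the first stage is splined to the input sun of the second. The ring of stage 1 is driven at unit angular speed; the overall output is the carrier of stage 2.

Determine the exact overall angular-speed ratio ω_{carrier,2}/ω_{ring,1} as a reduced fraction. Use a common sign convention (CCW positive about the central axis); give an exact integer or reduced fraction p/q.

83/360

Stage 1: N_ring = 37 + 2·23 = 83
Stage 1: 37(ω_s−ω_c) = −83(ω_r−ω_c),  ω_s=0, ω_r=1
Stage 1: 37(0−ω_c) = −83(1−ω_c)  ⇒  120ω_c = 83  ⇒  ω_c = 83/120
  ⇒ ω_c¹/ω_r¹ = 83/120
Stage 2: N_ring = 38 + 2·19 = 76
Stage 2: 38(ω_s−ω_c) = −76(ω_r−ω_c),  ω_r=0, ω_s=1
Stage 2: 38(1−ω_c) = −76(0−ω_c)  ⇒  114ω_c = 38  ⇒  ω_c = 1/3
  ⇒ ω_c²/ω_s² = 1/3
Coupling ω_s² = ω_c¹ ⇒ overall = 83/120 × 1/3 = 83/360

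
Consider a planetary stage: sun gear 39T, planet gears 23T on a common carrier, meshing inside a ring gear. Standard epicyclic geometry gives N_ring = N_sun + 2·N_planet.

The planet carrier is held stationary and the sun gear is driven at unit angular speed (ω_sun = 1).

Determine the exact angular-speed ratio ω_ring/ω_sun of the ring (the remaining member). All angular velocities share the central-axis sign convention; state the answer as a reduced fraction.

-39/85

N_ring = 39 + 2·23 = 85
39(ω_s−ω_c) = −85(ω_r−ω_c),  ω_c=0, ω_s=1
ω_r = 0 − (39/85)(1−0) = -39/85
ω_r/ω_s = -39/85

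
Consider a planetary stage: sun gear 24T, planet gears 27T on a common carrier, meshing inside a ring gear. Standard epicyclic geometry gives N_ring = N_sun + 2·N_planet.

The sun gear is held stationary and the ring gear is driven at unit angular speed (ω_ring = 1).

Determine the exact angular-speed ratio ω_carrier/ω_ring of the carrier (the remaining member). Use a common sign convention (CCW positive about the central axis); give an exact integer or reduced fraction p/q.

N_ring = 24 + 2·27 = 78
24(ω_s−ω_c) = −78(ω_r−ω_c),  ω_s=0, ω_r=1
24(0−ω_c) = −78(1−ω_c)  ⇒  102ω_c = 78  ⇒  ω_c = 13/17
ω_c/ω_r = 13/17

13/17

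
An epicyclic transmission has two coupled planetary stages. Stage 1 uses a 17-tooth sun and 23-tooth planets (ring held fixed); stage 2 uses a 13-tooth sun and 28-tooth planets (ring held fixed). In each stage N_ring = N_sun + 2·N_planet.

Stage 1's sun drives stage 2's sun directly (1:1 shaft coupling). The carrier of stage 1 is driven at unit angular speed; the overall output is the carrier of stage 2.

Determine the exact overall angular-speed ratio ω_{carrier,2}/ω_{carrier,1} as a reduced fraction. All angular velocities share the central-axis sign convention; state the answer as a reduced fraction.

520/697

Stage 1: N_ring = 17 + 2·23 = 63
Stage 1: 17(ω_s−ω_c) = −63(ω_r−ω_c),  ω_r=0, ω_c=1
Stage 1: ω_s = 1 − (63/17)(0−1) = 80/17
  ⇒ ω_s¹/ω_c¹ = 80/17
Stage 2: N_ring = 13 + 2·28 = 69
Stage 2: 13(ω_s−ω_c) = −69(ω_r−ω_c),  ω_r=0, ω_s=1
Stage 2: 13(1−ω_c) = −69(0−ω_c)  ⇒  82ω_c = 13  ⇒  ω_c = 13/82
  ⇒ ω_c²/ω_s² = 13/82
Coupling ω_s² = ω_s¹ ⇒ overall = 80/17 × 13/82 = 520/697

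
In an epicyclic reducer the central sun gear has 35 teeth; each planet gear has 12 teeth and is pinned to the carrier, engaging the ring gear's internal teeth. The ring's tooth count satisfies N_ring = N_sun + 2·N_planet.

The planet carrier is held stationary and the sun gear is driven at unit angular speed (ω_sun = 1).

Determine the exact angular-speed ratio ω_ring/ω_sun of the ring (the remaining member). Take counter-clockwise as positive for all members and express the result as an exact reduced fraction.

N_ring = 35 + 2·12 = 59
35(ω_s−ω_c) = −59(ω_r−ω_c),  ω_c=0, ω_s=1
ω_r = 0 − (35/59)(1−0) = -35/59
ω_r/ω_s = -35/59

-35/59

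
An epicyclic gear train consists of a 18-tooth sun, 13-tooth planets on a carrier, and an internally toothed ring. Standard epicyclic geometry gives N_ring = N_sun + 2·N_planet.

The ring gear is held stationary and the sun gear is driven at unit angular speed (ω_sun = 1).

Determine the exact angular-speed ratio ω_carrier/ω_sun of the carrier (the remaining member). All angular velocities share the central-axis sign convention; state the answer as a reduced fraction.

9/31

N_ring = 18 + 2·13 = 44
18(ω_s−ω_c) = −44(ω_r−ω_c),  ω_r=0, ω_s=1
18(1−ω_c) = −44(0−ω_c)  ⇒  62ω_c = 18  ⇒  ω_c = 9/31
ω_c/ω_s = 9/31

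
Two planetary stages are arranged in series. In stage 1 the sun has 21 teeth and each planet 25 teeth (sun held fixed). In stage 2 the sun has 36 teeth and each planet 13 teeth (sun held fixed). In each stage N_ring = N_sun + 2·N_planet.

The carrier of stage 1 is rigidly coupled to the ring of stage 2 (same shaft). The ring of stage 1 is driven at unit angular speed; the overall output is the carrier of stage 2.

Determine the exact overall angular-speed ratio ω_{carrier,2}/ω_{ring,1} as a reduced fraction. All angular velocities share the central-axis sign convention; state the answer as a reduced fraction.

Stage 1: N_ring = 21 + 2·25 = 71
Stage 1: 21(ω_s−ω_c) = −71(ω_r−ω_c),  ω_s=0, ω_r=1
Stage 1: 21(0−ω_c) = −71(1−ω_c)  ⇒  92ω_c = 71  ⇒  ω_c = 71/92
  ⇒ ω_c¹/ω_r¹ = 71/92
Stage 2: N_ring = 36 + 2·13 = 62
Stage 2: 36(ω_s−ω_c) = −62(ω_r−ω_c),  ω_s=0, ω_r=1
Stage 2: 36(0−ω_c) = −62(1−ω_c)  ⇒  98ω_c = 62  ⇒  ω_c = 31/49
  ⇒ ω_c²/ω_r² = 31/49
Coupling ω_r² = ω_c¹ ⇒ overall = 71/92 × 31/49 = 2201/4508

2201/4508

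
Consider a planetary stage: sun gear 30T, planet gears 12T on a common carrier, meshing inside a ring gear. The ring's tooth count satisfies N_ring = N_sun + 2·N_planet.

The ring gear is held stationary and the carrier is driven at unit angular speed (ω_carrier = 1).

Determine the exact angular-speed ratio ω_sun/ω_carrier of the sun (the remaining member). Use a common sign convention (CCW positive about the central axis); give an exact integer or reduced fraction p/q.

N_ring = 30 + 2·12 = 54
30(ω_s−ω_c) = −54(ω_r−ω_c),  ω_r=0, ω_c=1
ω_s = 1 − (54/30)(0−1) = 14/5
ω_s/ω_c = 14/5

14/5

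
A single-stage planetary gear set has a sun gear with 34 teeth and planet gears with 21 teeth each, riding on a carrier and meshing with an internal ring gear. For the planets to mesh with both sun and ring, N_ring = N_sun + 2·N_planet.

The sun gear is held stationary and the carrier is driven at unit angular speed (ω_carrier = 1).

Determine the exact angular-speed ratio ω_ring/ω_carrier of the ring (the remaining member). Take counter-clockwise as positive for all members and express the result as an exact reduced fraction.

55/38

N_ring = 34 + 2·21 = 76
34(ω_s−ω_c) = −76(ω_r−ω_c),  ω_s=0, ω_c=1
ω_r = 1 − (34/76)(0−1) = 55/38
ω_r/ω_c = 55/38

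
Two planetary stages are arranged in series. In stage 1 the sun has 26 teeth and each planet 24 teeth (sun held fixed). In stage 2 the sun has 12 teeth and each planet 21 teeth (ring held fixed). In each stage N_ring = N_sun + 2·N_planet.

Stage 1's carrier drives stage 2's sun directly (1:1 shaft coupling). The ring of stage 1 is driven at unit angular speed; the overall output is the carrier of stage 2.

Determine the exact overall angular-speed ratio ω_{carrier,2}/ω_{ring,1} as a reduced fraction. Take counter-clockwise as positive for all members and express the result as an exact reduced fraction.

Stage 1: N_ring = 26 + 2·24 = 74
Stage 1: 26(ω_s−ω_c) = −74(ω_r−ω_c),  ω_s=0, ω_r=1
Stage 1: 26(0−ω_c) = −74(1−ω_c)  ⇒  100ω_c = 74  ⇒  ω_c = 37/50
  ⇒ ω_c¹/ω_r¹ = 37/50
Stage 2: N_ring = 12 + 2·21 = 54
Stage 2: 12(ω_s−ω_c) = −54(ω_r−ω_c),  ω_r=0, ω_s=1
Stage 2: 12(1−ω_c) = −54(0−ω_c)  ⇒  66ω_c = 12  ⇒  ω_c = 2/11
  ⇒ ω_c²/ω_s² = 2/11
Coupling ω_s² = ω_c¹ ⇒ overall = 37/50 × 2/11 = 37/275

37/275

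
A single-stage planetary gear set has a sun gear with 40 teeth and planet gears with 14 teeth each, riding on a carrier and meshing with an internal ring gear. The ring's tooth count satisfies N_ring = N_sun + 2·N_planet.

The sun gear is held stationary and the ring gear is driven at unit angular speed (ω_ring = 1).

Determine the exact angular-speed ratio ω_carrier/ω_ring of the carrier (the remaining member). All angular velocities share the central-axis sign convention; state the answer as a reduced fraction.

N_ring = 40 + 2·14 = 68
40(ω_s−ω_c) = −68(ω_r−ω_c),  ω_s=0, ω_r=1
40(0−ω_c) = −68(1−ω_c)  ⇒  108ω_c = 68  ⇒  ω_c = 17/27
ω_c/ω_r = 17/27

17/27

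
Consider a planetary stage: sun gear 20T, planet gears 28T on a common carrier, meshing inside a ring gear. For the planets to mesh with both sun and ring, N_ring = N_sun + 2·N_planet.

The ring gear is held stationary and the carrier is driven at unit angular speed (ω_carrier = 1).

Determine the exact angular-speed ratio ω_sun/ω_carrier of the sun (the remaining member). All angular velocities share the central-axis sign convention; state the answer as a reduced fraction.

N_ring = 20 + 2·28 = 76
20(ω_s−ω_c) = −76(ω_r−ω_c),  ω_r=0, ω_c=1
ω_s = 1 − (76/20)(0−1) = 24/5
ω_s/ω_c = 24/5

24/5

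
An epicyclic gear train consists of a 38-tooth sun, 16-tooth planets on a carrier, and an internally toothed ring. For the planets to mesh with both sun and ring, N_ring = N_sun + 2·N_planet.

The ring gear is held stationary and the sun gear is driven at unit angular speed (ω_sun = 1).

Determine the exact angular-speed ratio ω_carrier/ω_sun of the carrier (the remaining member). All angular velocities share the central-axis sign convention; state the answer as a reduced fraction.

19/54

N_ring = 38 + 2·16 = 70
38(ω_s−ω_c) = −70(ω_r−ω_c),  ω_r=0, ω_s=1
38(1−ω_c) = −70(0−ω_c)  ⇒  108ω_c = 38  ⇒  ω_c = 19/54
ω_c/ω_s = 19/54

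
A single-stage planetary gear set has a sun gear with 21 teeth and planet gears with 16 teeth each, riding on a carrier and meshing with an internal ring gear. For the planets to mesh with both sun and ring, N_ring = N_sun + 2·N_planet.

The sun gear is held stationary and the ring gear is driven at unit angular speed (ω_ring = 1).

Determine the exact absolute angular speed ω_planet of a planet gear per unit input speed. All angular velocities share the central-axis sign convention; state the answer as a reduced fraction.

53/32

N_ring = 21 + 2·16 = 53
21(ω_s−ω_c) = −53(ω_r−ω_c),  ω_s=0, ω_r=1
21(0−ω_c) = −53(1−ω_c)  ⇒  74ω_c = 53  ⇒  ω_c = 53/74
sun–planet: 21·(0−53/74) = −16·(ω_p−ω_c)  ⇒  ω_p−ω_c = −(21/16)·(-53/74) = 1113/1184
ω_p = 53/74 + 1113/1184 = 53/32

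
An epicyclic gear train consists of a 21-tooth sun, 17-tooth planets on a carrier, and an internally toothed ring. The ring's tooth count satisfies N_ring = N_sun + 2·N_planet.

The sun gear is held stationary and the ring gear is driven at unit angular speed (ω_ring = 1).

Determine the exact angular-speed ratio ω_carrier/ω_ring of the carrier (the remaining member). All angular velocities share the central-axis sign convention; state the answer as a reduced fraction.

55/76

N_ring = 21 + 2·17 = 55
21(ω_s−ω_c) = −55(ω_r−ω_c),  ω_s=0, ω_r=1
21(0−ω_c) = −55(1−ω_c)  ⇒  76ω_c = 55  ⇒  ω_c = 55/76
ω_c/ω_r = 55/76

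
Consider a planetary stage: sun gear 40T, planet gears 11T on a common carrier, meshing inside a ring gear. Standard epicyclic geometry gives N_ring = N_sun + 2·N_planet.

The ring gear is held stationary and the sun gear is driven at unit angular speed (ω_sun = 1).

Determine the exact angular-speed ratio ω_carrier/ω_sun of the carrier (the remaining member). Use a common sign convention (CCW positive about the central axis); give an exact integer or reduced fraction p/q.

20/51

N_ring = 40 + 2·11 = 62
40(ω_s−ω_c) = −62(ω_r−ω_c),  ω_r=0, ω_s=1
40(1−ω_c) = −62(0−ω_c)  ⇒  102ω_c = 40  ⇒  ω_c = 20/51
ω_c/ω_s = 20/51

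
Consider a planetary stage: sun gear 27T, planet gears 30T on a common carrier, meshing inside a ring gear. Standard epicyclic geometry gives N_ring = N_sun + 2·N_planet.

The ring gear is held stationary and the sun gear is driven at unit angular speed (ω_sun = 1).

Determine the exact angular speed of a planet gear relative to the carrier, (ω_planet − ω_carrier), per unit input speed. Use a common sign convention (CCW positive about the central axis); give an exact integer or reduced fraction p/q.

N_ring = 27 + 2·30 = 87
27(ω_s−ω_c) = −87(ω_r−ω_c),  ω_r=0, ω_s=1
27(1−ω_c) = −87(0−ω_c)  ⇒  114ω_c = 27  ⇒  ω_c = 9/38
sun–planet: 27·(1−9/38) = −30·(ω_p−ω_c)  ⇒  ω_p−ω_c = −(27/30)·(29/38) = -261/380

-261/380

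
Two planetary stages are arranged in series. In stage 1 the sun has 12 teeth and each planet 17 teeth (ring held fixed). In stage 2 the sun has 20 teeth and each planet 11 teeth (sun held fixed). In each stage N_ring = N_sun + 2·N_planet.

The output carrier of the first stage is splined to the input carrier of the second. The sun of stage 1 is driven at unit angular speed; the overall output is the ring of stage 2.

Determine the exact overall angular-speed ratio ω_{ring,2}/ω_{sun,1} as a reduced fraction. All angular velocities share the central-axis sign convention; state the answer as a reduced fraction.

Stage 1: N_ring = 12 + 2·17 = 46
Stage 1: 12(ω_s−ω_c) = −46(ω_r−ω_c),  ω_r=0, ω_s=1
Stage 1: 12(1−ω_c) = −46(0−ω_c)  ⇒  58ω_c = 12  ⇒  ω_c = 6/29
  ⇒ ω_c¹/ω_s¹ = 6/29
Stage 2: N_ring = 20 + 2·11 = 42
Stage 2: 20(ω_s−ω_c) = −42(ω_r−ω_c),  ω_s=0, ω_c=1
Stage 2: ω_r = 1 − (20/42)(0−1) = 31/21
  ⇒ ω_r²/ω_c² = 31/21
Coupling ω_c² = ω_c¹ ⇒ overall = 6/29 × 31/21 = 62/203

62/203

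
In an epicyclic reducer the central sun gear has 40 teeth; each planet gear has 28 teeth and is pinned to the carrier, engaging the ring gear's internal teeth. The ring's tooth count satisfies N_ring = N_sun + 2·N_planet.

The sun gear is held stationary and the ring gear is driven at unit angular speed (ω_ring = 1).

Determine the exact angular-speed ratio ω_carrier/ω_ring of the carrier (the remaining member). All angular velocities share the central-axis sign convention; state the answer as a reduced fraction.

12/17

N_ring = 40 + 2·28 = 96
40(ω_s−ω_c) = −96(ω_r−ω_c),  ω_s=0, ω_r=1
40(0−ω_c) = −96(1−ω_c)  ⇒  136ω_c = 96  ⇒  ω_c = 12/17
ω_c/ω_r = 12/17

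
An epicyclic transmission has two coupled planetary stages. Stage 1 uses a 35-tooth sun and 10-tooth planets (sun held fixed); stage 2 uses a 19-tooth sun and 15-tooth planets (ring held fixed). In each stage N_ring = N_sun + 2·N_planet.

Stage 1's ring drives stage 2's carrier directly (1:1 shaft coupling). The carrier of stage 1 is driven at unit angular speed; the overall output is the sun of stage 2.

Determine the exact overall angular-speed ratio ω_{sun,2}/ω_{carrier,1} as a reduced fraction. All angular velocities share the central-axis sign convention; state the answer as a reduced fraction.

Stage 1: N_ring = 35 + 2·10 = 55
Stage 1: 35(ω_s−ω_c) = −55(ω_r−ω_c),  ω_s=0, ω_c=1
Stage 1: ω_r = 1 − (35/55)(0−1) = 18/11
  ⇒ ω_r¹/ω_c¹ = 18/11
Stage 2: N_ring = 19 + 2·15 = 49
Stage 2: 19(ω_s−ω_c) = −49(ω_r−ω_c),  ω_r=0, ω_c=1
Stage 2: ω_s = 1 − (49/19)(0−1) = 68/19
  ⇒ ω_s²/ω_c² = 68/19
Coupling ω_c² = ω_r¹ ⇒ overall = 18/11 × 68/19 = 1224/209

1224/209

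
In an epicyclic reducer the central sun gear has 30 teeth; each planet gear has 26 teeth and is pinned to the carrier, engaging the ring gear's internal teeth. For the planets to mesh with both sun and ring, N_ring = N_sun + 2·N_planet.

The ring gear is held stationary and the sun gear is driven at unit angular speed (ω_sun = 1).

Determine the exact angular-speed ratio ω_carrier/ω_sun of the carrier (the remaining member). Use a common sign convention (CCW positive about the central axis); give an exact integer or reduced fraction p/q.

15/56

N_ring = 30 + 2·26 = 82
30(ω_s−ω_c) = −82(ω_r−ω_c),  ω_r=0, ω_s=1
30(1−ω_c) = −82(0−ω_c)  ⇒  112ω_c = 30  ⇒  ω_c = 15/56
ω_c/ω_s = 15/56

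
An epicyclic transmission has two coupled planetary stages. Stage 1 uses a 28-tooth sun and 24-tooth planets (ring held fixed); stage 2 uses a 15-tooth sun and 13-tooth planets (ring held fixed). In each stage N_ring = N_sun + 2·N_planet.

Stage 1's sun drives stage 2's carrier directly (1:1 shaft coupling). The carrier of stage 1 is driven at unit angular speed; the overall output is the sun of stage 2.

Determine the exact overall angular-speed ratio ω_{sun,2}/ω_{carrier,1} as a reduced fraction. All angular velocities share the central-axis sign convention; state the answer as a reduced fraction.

208/15

Stage 1: N_ring = 28 + 2·24 = 76
Stage 1: 28(ω_s−ω_c) = −76(ω_r−ω_c),  ω_r=0, ω_c=1
Stage 1: ω_s = 1 − (76/28)(0−1) = 26/7
  ⇒ ω_s¹/ω_c¹ = 26/7
Stage 2: N_ring = 15 + 2·13 = 41
Stage 2: 15(ω_s−ω_c) = −41(ω_r−ω_c),  ω_r=0, ω_c=1
Stage 2: ω_s = 1 − (41/15)(0−1) = 56/15
  ⇒ ω_s²/ω_c² = 56/15
Coupling ω_c² = ω_s¹ ⇒ overall = 26/7 × 56/15 = 208/15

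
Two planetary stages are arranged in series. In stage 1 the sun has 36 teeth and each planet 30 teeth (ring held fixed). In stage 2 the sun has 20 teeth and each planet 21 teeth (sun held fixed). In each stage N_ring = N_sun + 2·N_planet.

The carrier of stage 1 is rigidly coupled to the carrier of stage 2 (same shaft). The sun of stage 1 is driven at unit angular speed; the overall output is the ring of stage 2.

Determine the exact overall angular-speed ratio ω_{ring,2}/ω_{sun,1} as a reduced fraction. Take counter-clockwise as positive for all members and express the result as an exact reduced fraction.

Stage 1: N_ring = 36 + 2·30 = 96
Stage 1: 36(ω_s−ω_c) = −96(ω_r−ω_c),  ω_r=0, ω_s=1
Stage 1: 36(1−ω_c) = −96(0−ω_c)  ⇒  132ω_c = 36  ⇒  ω_c = 3/11
  ⇒ ω_c¹/ω_s¹ = 3/11
Stage 2: N_ring = 20 + 2·21 = 62
Stage 2: 20(ω_s−ω_c) = −62(ω_r−ω_c),  ω_s=0, ω_c=1
Stage 2: ω_r = 1 − (20/62)(0−1) = 41/31
  ⇒ ω_r²/ω_c² = 41/31
Coupling ω_c² = ω_c¹ ⇒ overall = 3/11 × 41/31 = 123/341

123/341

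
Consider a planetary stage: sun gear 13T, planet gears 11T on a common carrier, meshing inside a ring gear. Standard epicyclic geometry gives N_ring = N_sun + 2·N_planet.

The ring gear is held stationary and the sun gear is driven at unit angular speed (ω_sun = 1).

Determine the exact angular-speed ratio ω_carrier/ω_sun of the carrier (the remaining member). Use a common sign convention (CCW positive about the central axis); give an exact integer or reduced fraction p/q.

13/48

N_ring = 13 + 2·11 = 35
13(ω_s−ω_c) = −35(ω_r−ω_c),  ω_r=0, ω_s=1
13(1−ω_c) = −35(0−ω_c)  ⇒  48ω_c = 13  ⇒  ω_c = 13/48
ω_c/ω_s = 13/48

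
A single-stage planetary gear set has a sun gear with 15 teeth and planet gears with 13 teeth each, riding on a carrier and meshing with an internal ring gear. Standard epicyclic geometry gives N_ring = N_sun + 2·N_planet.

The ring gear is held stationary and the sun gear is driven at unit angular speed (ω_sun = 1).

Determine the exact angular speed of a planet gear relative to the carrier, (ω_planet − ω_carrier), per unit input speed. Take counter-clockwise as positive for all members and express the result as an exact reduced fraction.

N_ring = 15 + 2·13 = 41
15(ω_s−ω_c) = −41(ω_r−ω_c),  ω_r=0, ω_s=1
15(1−ω_c) = −41(0−ω_c)  ⇒  56ω_c = 15  ⇒  ω_c = 15/56
sun–planet: 15·(1−15/56) = −13·(ω_p−ω_c)  ⇒  ω_p−ω_c = −(15/13)·(41/56) = -615/728

-615/728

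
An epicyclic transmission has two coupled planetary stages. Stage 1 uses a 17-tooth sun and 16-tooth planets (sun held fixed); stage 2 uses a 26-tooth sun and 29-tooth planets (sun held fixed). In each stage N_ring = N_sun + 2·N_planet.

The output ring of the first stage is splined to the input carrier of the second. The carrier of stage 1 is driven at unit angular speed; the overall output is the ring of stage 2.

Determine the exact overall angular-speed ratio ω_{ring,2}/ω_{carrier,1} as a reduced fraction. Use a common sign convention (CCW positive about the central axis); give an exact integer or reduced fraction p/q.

Stage 1: N_ring = 17 + 2·16 = 49
Stage 1: 17(ω_s−ω_c) = −49(ω_r−ω_c),  ω_s=0, ω_c=1
Stage 1: ω_r = 1 − (17/49)(0−1) = 66/49
  ⇒ ω_r¹/ω_c¹ = 66/49
Stage 2: N_ring = 26 + 2·29 = 84
Stage 2: 26(ω_s−ω_c) = −84(ω_r−ω_c),  ω_s=0, ω_c=1
Stage 2: ω_r = 1 − (26/84)(0−1) = 55/42
  ⇒ ω_r²/ω_c² = 55/42
Coupling ω_c² = ω_r¹ ⇒ overall = 66/49 × 55/42 = 605/343

605/343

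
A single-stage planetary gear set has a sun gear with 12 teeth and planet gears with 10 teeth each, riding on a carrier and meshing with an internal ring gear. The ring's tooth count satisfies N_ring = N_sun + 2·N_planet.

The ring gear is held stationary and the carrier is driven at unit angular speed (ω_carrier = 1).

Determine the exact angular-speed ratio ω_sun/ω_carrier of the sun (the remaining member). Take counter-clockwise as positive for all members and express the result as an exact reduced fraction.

N_ring = 12 + 2·10 = 32
12(ω_s−ω_c) = −32(ω_r−ω_c),  ω_r=0, ω_c=1
ω_s = 1 − (32/12)(0−1) = 11/3
ω_s/ω_c = 11/3

11/3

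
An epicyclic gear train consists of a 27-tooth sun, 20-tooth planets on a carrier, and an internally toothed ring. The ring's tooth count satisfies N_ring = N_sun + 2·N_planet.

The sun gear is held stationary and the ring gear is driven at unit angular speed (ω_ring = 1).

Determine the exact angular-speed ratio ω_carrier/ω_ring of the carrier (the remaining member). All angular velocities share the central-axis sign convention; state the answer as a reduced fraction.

67/94

N_ring = 27 + 2·20 = 67
27(ω_s−ω_c) = −67(ω_r−ω_c),  ω_s=0, ω_r=1
27(0−ω_c) = −67(1−ω_c)  ⇒  94ω_c = 67  ⇒  ω_c = 67/94
ω_c/ω_r = 67/94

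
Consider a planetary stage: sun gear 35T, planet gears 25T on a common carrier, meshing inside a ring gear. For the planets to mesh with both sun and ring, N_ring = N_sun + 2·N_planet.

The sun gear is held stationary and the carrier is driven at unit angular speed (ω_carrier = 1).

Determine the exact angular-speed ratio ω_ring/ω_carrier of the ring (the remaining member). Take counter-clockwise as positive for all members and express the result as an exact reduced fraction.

N_ring = 35 + 2·25 = 85
35(ω_s−ω_c) = −85(ω_r−ω_c),  ω_s=0, ω_c=1
ω_r = 1 − (35/85)(0−1) = 24/17
ω_r/ω_c = 24/17

24/17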